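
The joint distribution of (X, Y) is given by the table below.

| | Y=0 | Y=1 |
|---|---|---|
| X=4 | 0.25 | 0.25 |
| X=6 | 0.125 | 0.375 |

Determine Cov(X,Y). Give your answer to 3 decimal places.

E[X] = 5,  E[Y] = 0.625
E[XY] = 3.25
Cov(X,Y) = E[XY] − E[X]E[Y] = 3.25 − (5)(0.625) = 0.125

0.125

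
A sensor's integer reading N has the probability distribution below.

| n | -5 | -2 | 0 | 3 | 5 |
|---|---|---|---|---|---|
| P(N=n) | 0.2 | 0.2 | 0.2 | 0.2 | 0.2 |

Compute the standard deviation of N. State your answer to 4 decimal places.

E[N] = (-5)(0.2) + (-2)(0.2) + (0)(0.2) + (3)(0.2) + (5)(0.2) = 0.2
E[N²] = (-5)²(0.2) + (-2)²(0.2) + (0)²(0.2) + (3)²(0.2) + (5)²(0.2) = 12.6
Var(N) = E[N²] − (E[N])² = 12.6 − (0.2)² = 12.56
sd(N) = √12.56 ≈ 3.5440

3.5440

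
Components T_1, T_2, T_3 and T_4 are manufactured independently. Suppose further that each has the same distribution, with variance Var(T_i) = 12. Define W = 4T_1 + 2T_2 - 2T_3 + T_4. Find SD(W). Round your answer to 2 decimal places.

17.32

By independence, Var(W) = (4)²Var(T_1) + (2)²Var(T_2) + (-2)²Var(T_3) + (1)²Var(T_4)
= (4)²·12 + (2)²·12 + (-2)²·12 + (1)²·12 = 300
SD(W) = √300 ≈ 17.32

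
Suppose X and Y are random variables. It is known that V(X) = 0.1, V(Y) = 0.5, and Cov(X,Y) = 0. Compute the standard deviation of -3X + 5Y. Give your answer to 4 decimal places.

3.6606

V(-3X + 5Y) = (-3)²·V(X) + (5)²·V(Y) + 2·(-3)·(5)·Cov(X,Y)
= 9·0.1 + 25·0.5 + -30·0 = 13.4
sd(-3X + 5Y) = √13.4 ≈ 3.6606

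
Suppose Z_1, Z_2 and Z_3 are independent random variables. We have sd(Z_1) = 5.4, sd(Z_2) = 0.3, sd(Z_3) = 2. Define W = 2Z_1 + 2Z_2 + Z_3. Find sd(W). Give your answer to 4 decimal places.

var(Z_1) = 29.16, var(Z_2) = 0.09, var(Z_3) = 4
By independence, var(W) = (2)²var(Z_1) + (2)²var(Z_2) + (1)²var(Z_3)
= (2)²·29.16 + (2)²·0.09 + (1)²·4 = 121
sd(W) = √121 ≈ 11.0000

11.0000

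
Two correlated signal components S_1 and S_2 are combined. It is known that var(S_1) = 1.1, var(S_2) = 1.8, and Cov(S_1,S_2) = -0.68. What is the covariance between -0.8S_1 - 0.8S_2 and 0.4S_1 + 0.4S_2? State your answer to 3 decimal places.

Cov(-0.8S_1 - 0.8S_2, 0.4S_1 + 0.4S_2) = (-0.8)(0.4)var(S_1) + (-0.8)(0.4)var(S_2) + [(-0.8)(0.4) + (-0.8)(0.4)]Cov(S_1,S_2)
= -0.32·1.1 + -0.32·1.8 + -0.64·-0.68 = -0.4928

-0.493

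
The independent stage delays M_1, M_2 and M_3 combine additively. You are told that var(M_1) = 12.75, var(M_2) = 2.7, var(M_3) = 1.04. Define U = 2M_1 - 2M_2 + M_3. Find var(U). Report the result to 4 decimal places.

By independence, var(U) = (2)²var(M_1) + (-2)²var(M_2) + (1)²var(M_3)
= (2)²·12.75 + (-2)²·2.7 + (1)²·1.04 = 62.84

62.8400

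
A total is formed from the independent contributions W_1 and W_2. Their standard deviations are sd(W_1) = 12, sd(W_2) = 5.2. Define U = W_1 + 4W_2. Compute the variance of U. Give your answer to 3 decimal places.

V(W_1) = 144, V(W_2) = 27.04
By independence, V(U) = (1)²V(W_1) + (4)²V(W_2)
= (1)²·144 + (4)²·27.04 = 576.64

576.640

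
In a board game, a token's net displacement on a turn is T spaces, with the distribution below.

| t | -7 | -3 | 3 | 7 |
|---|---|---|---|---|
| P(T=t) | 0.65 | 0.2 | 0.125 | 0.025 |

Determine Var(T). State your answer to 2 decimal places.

E[T] = (-7)(0.65) + (-3)(0.2) + (3)(0.125) + (7)(0.025) = -4.6
E[T²] = (-7)²(0.65) + (-3)²(0.2) + (3)²(0.125) + (7)²(0.025) = 36
Var(T) = E[T²] − (E[T])² = 36 − (-4.6)² = 14.84

14.84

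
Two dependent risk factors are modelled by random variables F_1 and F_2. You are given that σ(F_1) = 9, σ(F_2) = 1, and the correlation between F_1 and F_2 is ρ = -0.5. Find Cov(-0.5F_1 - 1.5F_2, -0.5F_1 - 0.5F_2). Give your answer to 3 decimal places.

Var(F_1) = (9)² = 81;  Var(F_2) = (1)² = 1
Cov(F_1,F_2) = ρ·σ(F_1)·σ(F_2) = -0.5·9·1 = -4.5
Cov(-0.5F_1 - 1.5F_2, -0.5F_1 - 0.5F_2) = (-0.5)(-0.5)Var(F_1) + (-1.5)(-0.5)Var(F_2) + [(-0.5)(-0.5) + (-1.5)(-0.5)]Cov(F_1,F_2)
= 0.25·81 + 0.75·1 + 1·-4.5 = 16.5

16.500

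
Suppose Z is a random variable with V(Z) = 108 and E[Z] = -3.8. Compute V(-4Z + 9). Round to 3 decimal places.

1728.000

V(-4Z + 9) = (-4)²·V(Z) = 16·108 = 1728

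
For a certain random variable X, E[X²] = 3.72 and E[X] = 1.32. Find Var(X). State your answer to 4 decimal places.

Var(X) = 3.72 − (1.32)² = 1.9776

1.9776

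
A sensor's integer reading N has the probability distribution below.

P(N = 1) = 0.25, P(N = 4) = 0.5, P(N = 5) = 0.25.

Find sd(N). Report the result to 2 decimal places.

1.50

E[N] = (1)(0.25) + (4)(0.5) + (5)(0.25) = 3.5
E[N²] = (1)²(0.25) + (4)²(0.5) + (5)²(0.25) = 14.5
Var(N) = E[N²] − (E[N])² = 14.5 − (3.5)² = 2.25
sd(N) = √2.25 ≈ 1.50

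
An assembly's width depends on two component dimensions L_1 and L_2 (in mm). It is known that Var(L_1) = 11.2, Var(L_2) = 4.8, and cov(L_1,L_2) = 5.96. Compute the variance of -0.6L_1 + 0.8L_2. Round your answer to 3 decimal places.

1.382

Var(-0.6L_1 + 0.8L_2) = (-0.6)²·Var(L_1) + (0.8)²·Var(L_2) + 2·(-0.6)·(0.8)·cov(L_1,L_2)
= 0.36·11.2 + 0.64·4.8 + -0.96·5.96 = 1.3824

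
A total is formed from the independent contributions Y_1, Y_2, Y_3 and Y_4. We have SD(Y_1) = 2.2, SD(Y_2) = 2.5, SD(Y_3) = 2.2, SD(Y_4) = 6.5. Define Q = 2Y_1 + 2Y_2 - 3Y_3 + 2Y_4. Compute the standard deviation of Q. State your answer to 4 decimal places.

var(Y_1) = 4.84, var(Y_2) = 6.25, var(Y_3) = 4.84, var(Y_4) = 42.25
By independence, var(Q) = (2)²var(Y_1) + (2)²var(Y_2) + (-3)²var(Y_3) + (2)²var(Y_4)
= (2)²·4.84 + (2)²·6.25 + (-3)²·4.84 + (2)²·42.25 = 256.92
SD(Q) = √256.92 ≈ 16.0287

16.0287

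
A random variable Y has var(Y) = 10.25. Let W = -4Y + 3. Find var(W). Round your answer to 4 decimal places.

164.0000

var(-4Y + 3) = (-4)²·var(Y) = 16·10.25 = 164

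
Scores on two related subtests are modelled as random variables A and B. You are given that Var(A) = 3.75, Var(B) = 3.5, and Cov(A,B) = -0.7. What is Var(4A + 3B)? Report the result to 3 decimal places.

74.700

Var(4A + 3B) = (4)²·Var(A) + (3)²·Var(B) + 2·(4)·(3)·Cov(A,B)
= 16·3.75 + 9·3.5 + 24·-0.7 = 74.7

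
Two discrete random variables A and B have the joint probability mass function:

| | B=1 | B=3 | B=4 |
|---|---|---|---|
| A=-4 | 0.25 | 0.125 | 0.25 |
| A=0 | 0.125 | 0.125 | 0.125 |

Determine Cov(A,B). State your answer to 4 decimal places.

E[A] = -2.5,  E[B] = 2.625
E[AB] = -6.5
Cov(A,B) = E[AB] − E[A]E[B] = -6.5 − (-2.5)(2.625) = 0.0625

0.0625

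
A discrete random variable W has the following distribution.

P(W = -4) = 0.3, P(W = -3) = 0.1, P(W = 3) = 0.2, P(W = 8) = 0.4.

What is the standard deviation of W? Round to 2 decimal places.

E[W] = (-4)(0.3) + (-3)(0.1) + (3)(0.2) + (8)(0.4) = 2.3
E[W²] = (-4)²(0.3) + (-3)²(0.1) + (3)²(0.2) + (8)²(0.4) = 33.1
Var(W) = E[W²] − (E[W])² = 33.1 − (2.3)² = 27.81
SD(W) = √27.81 ≈ 5.27

5.27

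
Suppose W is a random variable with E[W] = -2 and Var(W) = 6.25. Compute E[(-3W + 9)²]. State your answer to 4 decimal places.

E[-3W + 9] = -3·-2 + 9 = 15
Var(-3W + 9) = (-3)²·6.25 = 56.25
E[(-3W + 9)²] = Var((-3W + 9)) + (E[(-3W + 9)])² = 56.25 + (15)² = 281.25

281.2500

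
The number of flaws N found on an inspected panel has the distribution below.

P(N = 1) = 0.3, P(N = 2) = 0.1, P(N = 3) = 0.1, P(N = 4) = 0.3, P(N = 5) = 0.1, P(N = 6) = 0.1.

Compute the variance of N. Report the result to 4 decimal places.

2.8900

E[N] = (1)(0.3) + (2)(0.1) + (3)(0.1) + (4)(0.3) + (5)(0.1) + (6)(0.1) = 3.1
E[N²] = (1)²(0.3) + (2)²(0.1) + (3)²(0.1) + (4)²(0.3) + (5)²(0.1) + (6)²(0.1) = 12.5
Var(N) = E[N²] − (E[N])² = 12.5 − (3.1)² = 2.89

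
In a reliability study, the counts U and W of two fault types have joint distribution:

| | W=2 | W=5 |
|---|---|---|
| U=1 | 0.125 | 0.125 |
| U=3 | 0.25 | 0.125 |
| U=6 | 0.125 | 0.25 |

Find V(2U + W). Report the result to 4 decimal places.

E[U] = 3.625,  E[W] = 3.5,  E[UW] = 13.25
V(U) = 17.125 − (3.625)² = 3.984375;  V(W) = 14.5 − (3.5)² = 2.25
Cov(U,W) = 13.25 − (3.625)(3.5) = 0.5625
V(2U + W) = (2)²·3.984375 + (1)²·2.25 + 2·(2)·(1)·0.5625 = 20.4375

20.4375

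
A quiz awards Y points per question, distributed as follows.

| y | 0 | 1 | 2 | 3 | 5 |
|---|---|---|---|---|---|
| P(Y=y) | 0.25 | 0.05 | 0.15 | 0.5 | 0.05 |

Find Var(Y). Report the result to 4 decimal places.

1.9900

E[Y] = (0)(0.25) + (1)(0.05) + (2)(0.15) + (3)(0.5) + (5)(0.05) = 2.1
E[Y²] = (0)²(0.25) + (1)²(0.05) + (2)²(0.15) + (3)²(0.5) + (5)²(0.05) = 6.4
Var(Y) = E[Y²] − (E[Y])² = 6.4 − (2.1)² = 1.99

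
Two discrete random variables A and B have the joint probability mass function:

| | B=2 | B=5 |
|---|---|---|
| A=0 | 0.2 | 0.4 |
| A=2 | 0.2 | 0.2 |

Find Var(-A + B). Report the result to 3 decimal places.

E[A] = 0.8,  E[B] = 3.8,  E[AB] = 2.8
Var(A) = 1.6 − (0.8)² = 0.96;  Var(B) = 16.6 − (3.8)² = 2.16
cov(A,B) = 2.8 − (0.8)(3.8) = -0.24
Var(-A + B) = (-1)²·0.96 + (1)²·2.16 + 2·(-1)·(1)·-0.24 = 3.6

3.600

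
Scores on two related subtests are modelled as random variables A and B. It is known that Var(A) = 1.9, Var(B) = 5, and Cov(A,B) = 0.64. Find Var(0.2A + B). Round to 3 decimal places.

5.332

Var(0.2A + B) = (0.2)²·Var(A) + (1)²·Var(B) + 2·(0.2)·(1)·Cov(A,B)
= 0.04·1.9 + 1·5 + 0.4·0.64 = 5.332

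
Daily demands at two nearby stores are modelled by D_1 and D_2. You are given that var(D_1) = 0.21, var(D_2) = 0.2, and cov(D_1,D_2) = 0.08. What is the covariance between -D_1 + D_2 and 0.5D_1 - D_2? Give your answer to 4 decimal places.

-0.1850

cov(-D_1 + D_2, 0.5D_1 - D_2) = (-1)(0.5)var(D_1) + (1)(-1)var(D_2) + [(-1)(-1) + (1)(0.5)]cov(D_1,D_2)
= -0.5·0.21 + -1·0.2 + 1.5·0.08 = -0.185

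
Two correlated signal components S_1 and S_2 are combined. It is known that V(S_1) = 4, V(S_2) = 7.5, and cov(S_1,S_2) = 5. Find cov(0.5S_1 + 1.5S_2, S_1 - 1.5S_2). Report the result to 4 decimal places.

-11.1250

cov(0.5S_1 + 1.5S_2, S_1 - 1.5S_2) = (0.5)(1)V(S_1) + (1.5)(-1.5)V(S_2) + [(0.5)(-1.5) + (1.5)(1)]cov(S_1,S_2)
= 0.5·4 + -2.25·7.5 + 0.75·5 = -11.125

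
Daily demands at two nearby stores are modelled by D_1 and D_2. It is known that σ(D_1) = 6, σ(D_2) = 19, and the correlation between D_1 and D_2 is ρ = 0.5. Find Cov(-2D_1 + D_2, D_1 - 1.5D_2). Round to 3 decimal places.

-385.500

V(D_1) = (6)² = 36;  V(D_2) = (19)² = 361
Cov(D_1,D_2) = ρ·σ(D_1)·σ(D_2) = 0.5·6·19 = 57
Cov(-2D_1 + D_2, D_1 - 1.5D_2) = (-2)(1)V(D_1) + (1)(-1.5)V(D_2) + [(-2)(-1.5) + (1)(1)]Cov(D_1,D_2)
= -2·36 + -1.5·361 + 4·57 = -385.5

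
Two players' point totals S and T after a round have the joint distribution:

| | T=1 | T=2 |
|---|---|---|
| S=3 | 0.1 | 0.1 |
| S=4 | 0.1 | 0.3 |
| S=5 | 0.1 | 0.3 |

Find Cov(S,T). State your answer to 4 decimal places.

E[S] = 4.2,  E[T] = 1.7
E[ST] = 7.2
Cov(S,T) = E[ST] − E[S]E[T] = 7.2 − (4.2)(1.7) = 0.06

0.0600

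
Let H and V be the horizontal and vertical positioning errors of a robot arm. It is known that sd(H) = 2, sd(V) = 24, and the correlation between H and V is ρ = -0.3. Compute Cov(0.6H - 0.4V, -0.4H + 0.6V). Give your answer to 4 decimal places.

-146.6880

var(H) = (2)² = 4;  var(V) = (24)² = 576
Cov(H,V) = ρ·sd(H)·sd(V) = -0.3·2·24 = -14.4
Cov(0.6H - 0.4V, -0.4H + 0.6V) = (0.6)(-0.4)var(H) + (-0.4)(0.6)var(V) + [(0.6)(0.6) + (-0.4)(-0.4)]Cov(H,V)
= -0.24·4 + -0.24·576 + 0.52·-14.4 = -146.688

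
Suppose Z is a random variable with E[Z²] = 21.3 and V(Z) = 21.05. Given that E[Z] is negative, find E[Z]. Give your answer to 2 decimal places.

(E[Z])² = E[Z²] − V(Z) = 21.3 − 21.05 = 0.25
E[Z] = −√0.25 = -0.5

-0.50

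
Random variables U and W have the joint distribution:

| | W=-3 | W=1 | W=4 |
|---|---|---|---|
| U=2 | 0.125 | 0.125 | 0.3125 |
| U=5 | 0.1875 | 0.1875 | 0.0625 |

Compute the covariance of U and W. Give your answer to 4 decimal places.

E[U] = 3.3125,  E[W] = 0.875
E[UW] = 1.375
Cov(U,W) = E[UW] − E[U]E[W] = 1.375 − (3.3125)(0.875) = -1.5234375

-1.5234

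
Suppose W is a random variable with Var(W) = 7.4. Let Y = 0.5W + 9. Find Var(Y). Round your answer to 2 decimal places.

Var(0.5W + 9) = (0.5)²·Var(W) = 0.25·7.4 = 1.85

1.85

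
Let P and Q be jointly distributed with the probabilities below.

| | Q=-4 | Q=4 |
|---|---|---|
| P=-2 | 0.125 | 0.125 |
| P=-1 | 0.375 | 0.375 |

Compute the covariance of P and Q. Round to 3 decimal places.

0.000

E[P] = -1.25,  E[Q] = 0
E[PQ] = 0
Cov(P,Q) = E[PQ] − E[P]E[Q] = 0 − (-1.25)(0) = 0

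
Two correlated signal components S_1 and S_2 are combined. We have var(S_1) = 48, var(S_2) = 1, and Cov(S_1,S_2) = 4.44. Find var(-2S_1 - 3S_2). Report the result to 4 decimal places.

254.2800

var(-2S_1 - 3S_2) = (-2)²·var(S_1) + (-3)²·var(S_2) + 2·(-2)·(-3)·Cov(S_1,S_2)
= 4·48 + 9·1 + 12·4.44 = 254.28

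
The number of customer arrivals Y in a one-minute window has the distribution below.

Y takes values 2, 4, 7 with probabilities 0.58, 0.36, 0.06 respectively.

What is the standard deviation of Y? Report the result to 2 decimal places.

E[Y] = (2)(0.58) + (4)(0.36) + (7)(0.06) = 3.02
E[Y²] = (2)²(0.58) + (4)²(0.36) + (7)²(0.06) = 11.02
V(Y) = E[Y²] − (E[Y])² = 11.02 − (3.02)² = 1.8996
σ(Y) = √1.8996 ≈ 1.38

1.38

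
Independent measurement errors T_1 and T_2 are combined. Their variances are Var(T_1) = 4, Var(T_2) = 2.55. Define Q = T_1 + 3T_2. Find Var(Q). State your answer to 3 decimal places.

26.950

By independence, Var(Q) = (1)²Var(T_1) + (3)²Var(T_2)
= (1)²·4 + (3)²·2.55 = 26.95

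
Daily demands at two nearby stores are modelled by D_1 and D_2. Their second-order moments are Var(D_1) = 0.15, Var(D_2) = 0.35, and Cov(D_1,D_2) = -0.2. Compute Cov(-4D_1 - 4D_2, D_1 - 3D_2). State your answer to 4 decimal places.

2.0000

Cov(-4D_1 - 4D_2, D_1 - 3D_2) = (-4)(1)Var(D_1) + (-4)(-3)Var(D_2) + [(-4)(-3) + (-4)(1)]Cov(D_1,D_2)
= -4·0.15 + 12·0.35 + 8·-0.2 = 2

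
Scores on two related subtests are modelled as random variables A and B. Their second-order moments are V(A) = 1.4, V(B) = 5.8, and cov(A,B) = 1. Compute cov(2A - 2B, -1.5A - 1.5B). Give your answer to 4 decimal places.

13.2000

cov(2A - 2B, -1.5A - 1.5B) = (2)(-1.5)V(A) + (-2)(-1.5)V(B) + [(2)(-1.5) + (-2)(-1.5)]cov(A,B)
= -3·1.4 + 3·5.8 + 0·1 = 13.2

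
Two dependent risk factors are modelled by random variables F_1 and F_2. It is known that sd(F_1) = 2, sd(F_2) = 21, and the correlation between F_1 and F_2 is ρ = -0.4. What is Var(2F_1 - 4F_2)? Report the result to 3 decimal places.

7340.800

Var(F_1) = (2)² = 4;  Var(F_2) = (21)² = 441
cov(F_1,F_2) = ρ·sd(F_1)·sd(F_2) = -0.4·2·21 = -16.8
Var(2F_1 - 4F_2) = (2)²·Var(F_1) + (-4)²·Var(F_2) + 2·(2)·(-4)·cov(F_1,F_2)
= 4·4 + 16·441 + -16·-16.8 = 7340.8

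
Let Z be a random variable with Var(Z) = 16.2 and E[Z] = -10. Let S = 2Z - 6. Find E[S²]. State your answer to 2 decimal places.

740.80

E[2Z - 6] = 2·-10 − 6 = -26
Var(2Z - 6) = (2)²·16.2 = 64.8
E[S²] = Var(S) + (E[S])² = 64.8 + (-26)² = 740.8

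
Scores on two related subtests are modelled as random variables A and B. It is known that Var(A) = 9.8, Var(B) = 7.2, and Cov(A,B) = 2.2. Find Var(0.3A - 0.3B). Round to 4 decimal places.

Var(0.3A - 0.3B) = (0.3)²·Var(A) + (-0.3)²·Var(B) + 2·(0.3)·(-0.3)·Cov(A,B)
= 0.09·9.8 + 0.09·7.2 + -0.18·2.2 = 1.134

1.1340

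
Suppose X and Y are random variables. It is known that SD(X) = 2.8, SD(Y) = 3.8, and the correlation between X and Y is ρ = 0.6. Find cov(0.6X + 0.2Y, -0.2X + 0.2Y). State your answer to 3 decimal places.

0.148

var(X) = (2.8)² = 7.84;  var(Y) = (3.8)² = 14.44
cov(X,Y) = ρ·SD(X)·SD(Y) = 0.6·2.8·3.8 = 6.384
cov(0.6X + 0.2Y, -0.2X + 0.2Y) = (0.6)(-0.2)var(X) + (0.2)(0.2)var(Y) + [(0.6)(0.2) + (0.2)(-0.2)]cov(X,Y)
= -0.12·7.84 + 0.04·14.44 + 0.08·6.384 = 0.14752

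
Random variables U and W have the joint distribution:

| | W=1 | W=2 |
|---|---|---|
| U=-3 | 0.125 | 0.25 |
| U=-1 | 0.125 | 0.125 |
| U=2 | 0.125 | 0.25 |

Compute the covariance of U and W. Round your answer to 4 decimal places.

0.0156

E[U] = -0.625,  E[W] = 1.625
E[UW] = -1
Cov(U,W) = E[UW] − E[U]E[W] = -1 − (-0.625)(1.625) = 0.015625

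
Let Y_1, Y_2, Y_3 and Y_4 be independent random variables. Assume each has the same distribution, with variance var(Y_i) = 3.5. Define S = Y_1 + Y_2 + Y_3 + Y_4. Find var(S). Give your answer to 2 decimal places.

By independence, var(S) = (1)²var(Y_1) + (1)²var(Y_2) + (1)²var(Y_3) + (1)²var(Y_4)
= (1)²·3.5 + (1)²·3.5 + (1)²·3.5 + (1)²·3.5 = 14

14.00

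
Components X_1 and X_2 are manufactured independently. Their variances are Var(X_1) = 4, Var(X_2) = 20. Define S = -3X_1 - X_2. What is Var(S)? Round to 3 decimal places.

By independence, Var(S) = (-3)²Var(X_1) + (-1)²Var(X_2)
= (-3)²·4 + (-1)²·20 = 56

56.000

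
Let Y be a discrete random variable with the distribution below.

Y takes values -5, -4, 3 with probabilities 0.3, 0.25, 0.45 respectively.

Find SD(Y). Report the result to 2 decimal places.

E[Y] = (-5)(0.3) + (-4)(0.25) + (3)(0.45) = -1.15
E[Y²] = (-5)²(0.3) + (-4)²(0.25) + (3)²(0.45) = 15.55
var(Y) = E[Y²] − (E[Y])² = 15.55 − (-1.15)² = 14.2275
SD(Y) = √14.2275 ≈ 3.77

3.77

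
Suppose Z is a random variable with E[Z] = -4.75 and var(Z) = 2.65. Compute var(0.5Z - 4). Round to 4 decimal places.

0.6625

var(0.5Z - 4) = (0.5)²·var(Z) = 0.25·2.65 = 0.6625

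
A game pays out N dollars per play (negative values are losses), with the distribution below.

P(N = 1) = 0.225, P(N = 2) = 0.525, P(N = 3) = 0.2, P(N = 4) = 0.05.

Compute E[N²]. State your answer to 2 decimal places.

4.93

E[N²] = (1)²(0.225) + (2)²(0.525) + (3)²(0.2) + (4)²(0.05) = 4.925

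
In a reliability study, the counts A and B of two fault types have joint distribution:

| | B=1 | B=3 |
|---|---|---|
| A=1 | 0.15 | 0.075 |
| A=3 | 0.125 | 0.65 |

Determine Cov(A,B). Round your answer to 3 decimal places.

0.353

E[A] = 2.55,  E[B] = 2.45
E[AB] = 6.6
Cov(A,B) = E[AB] − E[A]E[B] = 6.6 − (2.55)(2.45) = 0.3525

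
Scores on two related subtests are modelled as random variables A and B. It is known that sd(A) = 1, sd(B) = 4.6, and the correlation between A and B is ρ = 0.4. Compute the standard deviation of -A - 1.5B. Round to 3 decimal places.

7.357

Var(A) = (1)² = 1;  Var(B) = (4.6)² = 21.16
Cov(A,B) = ρ·sd(A)·sd(B) = 0.4·1·4.6 = 1.84
Var(-A - 1.5B) = (-1)²·Var(A) + (-1.5)²·Var(B) + 2·(-1)·(-1.5)·Cov(A,B)
= 1·1 + 2.25·21.16 + 3·1.84 = 54.13
sd(-A - 1.5B) = √54.13 ≈ 7.357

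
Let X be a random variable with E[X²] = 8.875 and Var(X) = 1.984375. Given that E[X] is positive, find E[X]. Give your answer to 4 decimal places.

(E[X])² = E[X²] − Var(X) = 8.875 − 1.984375 = 6.890625
E[X] = √6.890625 = 2.625

2.6250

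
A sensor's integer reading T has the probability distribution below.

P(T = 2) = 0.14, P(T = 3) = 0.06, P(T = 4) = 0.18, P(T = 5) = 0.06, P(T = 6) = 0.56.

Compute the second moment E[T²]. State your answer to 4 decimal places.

E[T²] = (2)²(0.14) + (3)²(0.06) + (4)²(0.18) + (5)²(0.06) + (6)²(0.56) = 25.64

25.6400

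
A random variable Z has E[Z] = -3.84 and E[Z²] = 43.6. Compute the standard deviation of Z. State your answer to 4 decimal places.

5.3716

var(Z) = 43.6 − (-3.84)² = 28.8544
sd(Z) = √28.8544 ≈ 5.3716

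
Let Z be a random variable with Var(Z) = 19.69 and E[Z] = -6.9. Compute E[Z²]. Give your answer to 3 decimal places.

67.300

E[Z²] = Var(Z) + (E[Z])² = 19.69 + (-6.9)² = 67.3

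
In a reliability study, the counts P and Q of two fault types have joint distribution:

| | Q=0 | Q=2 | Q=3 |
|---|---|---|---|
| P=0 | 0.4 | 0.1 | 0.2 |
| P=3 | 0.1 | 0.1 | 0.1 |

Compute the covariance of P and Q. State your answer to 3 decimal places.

0.330

E[P] = 0.9,  E[Q] = 1.3
E[PQ] = 1.5
Cov(P,Q) = E[PQ] − E[P]E[Q] = 1.5 − (0.9)(1.3) = 0.33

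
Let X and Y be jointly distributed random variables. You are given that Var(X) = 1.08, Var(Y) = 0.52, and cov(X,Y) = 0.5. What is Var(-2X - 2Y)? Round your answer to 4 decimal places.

Var(-2X - 2Y) = (-2)²·Var(X) + (-2)²·Var(Y) + 2·(-2)·(-2)·cov(X,Y)
= 4·1.08 + 4·0.52 + 8·0.5 = 10.4

10.4000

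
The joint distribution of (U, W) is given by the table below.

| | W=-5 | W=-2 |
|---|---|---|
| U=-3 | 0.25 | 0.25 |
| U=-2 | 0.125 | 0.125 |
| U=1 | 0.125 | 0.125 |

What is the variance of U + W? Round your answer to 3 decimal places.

E[U] = -1.75,  E[W] = -3.5,  E[UW] = 6.125
Var(U) = 5.75 − (-1.75)² = 2.6875;  Var(W) = 14.5 − (-3.5)² = 2.25
Cov(U,W) = 6.125 − (-1.75)(-3.5) = 0
Var(U + W) = (1)²·2.6875 + (1)²·2.25 + 2·(1)·(1)·0 = 4.9375

4.938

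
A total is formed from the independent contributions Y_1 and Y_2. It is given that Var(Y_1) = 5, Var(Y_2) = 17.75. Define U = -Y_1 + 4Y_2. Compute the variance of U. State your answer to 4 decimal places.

By independence, Var(U) = (-1)²Var(Y_1) + (4)²Var(Y_2)
= (-1)²·5 + (4)²·17.75 = 289

289.0000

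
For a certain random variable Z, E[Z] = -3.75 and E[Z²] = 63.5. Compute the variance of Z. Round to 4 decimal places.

49.4375

Var(Z) = 63.5 − (-3.75)² = 49.4375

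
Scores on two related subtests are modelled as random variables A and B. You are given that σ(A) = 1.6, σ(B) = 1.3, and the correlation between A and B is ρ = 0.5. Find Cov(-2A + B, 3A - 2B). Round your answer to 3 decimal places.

V(A) = (1.6)² = 2.56;  V(B) = (1.3)² = 1.69
Cov(A,B) = ρ·σ(A)·σ(B) = 0.5·1.6·1.3 = 1.04
Cov(-2A + B, 3A - 2B) = (-2)(3)V(A) + (1)(-2)V(B) + [(-2)(-2) + (1)(3)]Cov(A,B)
= -6·2.56 + -2·1.69 + 7·1.04 = -11.46

-11.460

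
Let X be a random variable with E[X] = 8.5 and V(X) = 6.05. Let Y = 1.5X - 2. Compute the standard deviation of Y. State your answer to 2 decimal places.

V(1.5X - 2) = (1.5)²·6.05 = 13.6125
sd(Y) = √13.6125 ≈ 3.69

3.69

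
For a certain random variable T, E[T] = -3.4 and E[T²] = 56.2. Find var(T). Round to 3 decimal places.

var(T) = 56.2 − (-3.4)² = 44.64

44.640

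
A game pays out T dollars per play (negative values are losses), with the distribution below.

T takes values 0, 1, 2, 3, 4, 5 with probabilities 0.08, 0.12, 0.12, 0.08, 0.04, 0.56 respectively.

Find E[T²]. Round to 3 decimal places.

E[T²] = (0)²(0.08) + (1)²(0.12) + (2)²(0.12) + (3)²(0.08) + (4)²(0.04) + (5)²(0.56) = 15.96

15.960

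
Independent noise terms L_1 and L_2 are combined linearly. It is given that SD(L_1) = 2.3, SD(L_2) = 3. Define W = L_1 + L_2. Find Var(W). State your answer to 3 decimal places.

14.290

Var(L_1) = 5.29, Var(L_2) = 9
By independence, Var(W) = (1)²Var(L_1) + (1)²Var(L_2)
= (1)²·5.29 + (1)²·9 = 14.29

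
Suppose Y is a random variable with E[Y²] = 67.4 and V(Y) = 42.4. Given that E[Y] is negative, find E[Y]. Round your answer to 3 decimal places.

(E[Y])² = E[Y²] − V(Y) = 67.4 − 42.4 = 25
E[Y] = −√25 = -5

-5.000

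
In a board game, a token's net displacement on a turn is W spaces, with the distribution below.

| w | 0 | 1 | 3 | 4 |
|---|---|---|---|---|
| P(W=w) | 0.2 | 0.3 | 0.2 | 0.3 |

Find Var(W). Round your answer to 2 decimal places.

2.49

E[W] = (0)(0.2) + (1)(0.3) + (3)(0.2) + (4)(0.3) = 2.1
E[W²] = (0)²(0.2) + (1)²(0.3) + (3)²(0.2) + (4)²(0.3) = 6.9
Var(W) = E[W²] − (E[W])² = 6.9 − (2.1)² = 2.49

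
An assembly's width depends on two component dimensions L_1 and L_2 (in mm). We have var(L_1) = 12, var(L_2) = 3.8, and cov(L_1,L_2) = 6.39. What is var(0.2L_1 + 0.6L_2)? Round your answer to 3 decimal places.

3.382

var(0.2L_1 + 0.6L_2) = (0.2)²·var(L_1) + (0.6)²·var(L_2) + 2·(0.2)·(0.6)·cov(L_1,L_2)
= 0.04·12 + 0.36·3.8 + 0.24·6.39 = 3.3816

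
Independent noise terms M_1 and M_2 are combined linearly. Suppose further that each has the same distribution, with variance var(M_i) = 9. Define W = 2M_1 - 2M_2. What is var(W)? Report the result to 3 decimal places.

By independence, var(W) = (2)²var(M_1) + (-2)²var(M_2)
= (2)²·9 + (-2)²·9 = 72

72.000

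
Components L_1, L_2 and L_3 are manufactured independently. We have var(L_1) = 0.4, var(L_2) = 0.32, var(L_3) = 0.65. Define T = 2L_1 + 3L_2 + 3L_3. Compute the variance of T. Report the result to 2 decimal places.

10.33

By independence, var(T) = (2)²var(L_1) + (3)²var(L_2) + (3)²var(L_3)
= (2)²·0.4 + (3)²·0.32 + (3)²·0.65 = 10.33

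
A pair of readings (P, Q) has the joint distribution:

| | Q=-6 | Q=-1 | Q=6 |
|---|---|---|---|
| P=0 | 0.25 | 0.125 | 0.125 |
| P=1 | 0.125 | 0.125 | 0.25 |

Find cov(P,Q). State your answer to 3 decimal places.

0.750

E[P] = 0.5,  E[Q] = -0.25
E[PQ] = 0.625
cov(P,Q) = E[PQ] − E[P]E[Q] = 0.625 − (0.5)(-0.25) = 0.75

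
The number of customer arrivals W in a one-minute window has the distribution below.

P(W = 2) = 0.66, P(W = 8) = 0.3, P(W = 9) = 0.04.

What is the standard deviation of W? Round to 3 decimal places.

2.904

E[W] = (2)(0.66) + (8)(0.3) + (9)(0.04) = 4.08
E[W²] = (2)²(0.66) + (8)²(0.3) + (9)²(0.04) = 25.08
var(W) = E[W²] − (E[W])² = 25.08 − (4.08)² = 8.4336
σ(W) = √8.4336 ≈ 2.904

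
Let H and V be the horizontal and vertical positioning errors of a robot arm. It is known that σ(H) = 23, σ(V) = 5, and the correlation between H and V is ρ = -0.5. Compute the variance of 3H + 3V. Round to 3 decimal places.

Var(H) = (23)² = 529;  Var(V) = (5)² = 25
cov(H,V) = ρ·σ(H)·σ(V) = -0.5·23·5 = -57.5
Var(3H + 3V) = (3)²·Var(H) + (3)²·Var(V) + 2·(3)·(3)·cov(H,V)
= 9·529 + 9·25 + 18·-57.5 = 3951

3951.000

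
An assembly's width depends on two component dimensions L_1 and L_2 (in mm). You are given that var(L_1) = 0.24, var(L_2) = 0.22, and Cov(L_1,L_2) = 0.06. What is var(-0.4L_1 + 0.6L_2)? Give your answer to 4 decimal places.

0.0888

var(-0.4L_1 + 0.6L_2) = (-0.4)²·var(L_1) + (0.6)²·var(L_2) + 2·(-0.4)·(0.6)·Cov(L_1,L_2)
= 0.16·0.24 + 0.36·0.22 + -0.48·0.06 = 0.0888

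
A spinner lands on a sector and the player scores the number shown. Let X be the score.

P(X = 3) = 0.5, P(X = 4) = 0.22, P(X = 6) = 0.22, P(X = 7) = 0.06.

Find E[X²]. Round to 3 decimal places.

18.880

E[X²] = (3)²(0.5) + (4)²(0.22) + (6)²(0.22) + (7)²(0.06) = 18.88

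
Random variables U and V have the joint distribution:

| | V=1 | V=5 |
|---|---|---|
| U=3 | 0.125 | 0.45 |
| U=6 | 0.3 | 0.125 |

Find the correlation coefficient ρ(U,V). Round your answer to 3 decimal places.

-0.488

E[U] = 4.275,  E[V] = 3.3
E[UV] = 12.675
Cov(U,V) = E[UV] − E[U]E[V] = 12.675 − (4.275)(3.3) = -1.4325
var(U) = 2.199375,  var(V) = 3.91
ρ = -1.4325 / √(2.199375·3.91) ≈ -0.488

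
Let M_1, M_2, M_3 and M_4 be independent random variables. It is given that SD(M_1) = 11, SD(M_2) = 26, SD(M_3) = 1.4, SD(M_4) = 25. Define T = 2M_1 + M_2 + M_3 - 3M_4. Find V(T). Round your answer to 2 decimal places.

V(M_1) = 121, V(M_2) = 676, V(M_3) = 1.96, V(M_4) = 625
By independence, V(T) = (2)²V(M_1) + (1)²V(M_2) + (1)²V(M_3) + (-3)²V(M_4)
= (2)²·121 + (1)²·676 + (1)²·1.96 + (-3)²·625 = 6786.96

6786.96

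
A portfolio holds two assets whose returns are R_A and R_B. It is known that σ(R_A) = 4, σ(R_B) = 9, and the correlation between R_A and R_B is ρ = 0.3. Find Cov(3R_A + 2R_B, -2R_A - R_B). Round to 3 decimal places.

-333.600

var(R_A) = (4)² = 16;  var(R_B) = (9)² = 81
Cov(R_A,R_B) = ρ·σ(R_A)·σ(R_B) = 0.3·4·9 = 10.8
Cov(3R_A + 2R_B, -2R_A - R_B) = (3)(-2)var(R_A) + (2)(-1)var(R_B) + [(3)(-1) + (2)(-2)]Cov(R_A,R_B)
= -6·16 + -2·81 + -7·10.8 = -333.6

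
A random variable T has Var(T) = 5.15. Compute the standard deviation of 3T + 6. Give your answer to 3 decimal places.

6.808

Var(3T + 6) = (3)²·5.15 = 46.35
SD(3T + 6) = √46.35 ≈ 6.808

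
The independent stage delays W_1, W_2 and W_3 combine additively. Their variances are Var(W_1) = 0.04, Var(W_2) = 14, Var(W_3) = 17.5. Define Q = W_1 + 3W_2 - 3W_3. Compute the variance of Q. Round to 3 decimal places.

By independence, Var(Q) = (1)²Var(W_1) + (3)²Var(W_2) + (-3)²Var(W_3)
= (1)²·0.04 + (3)²·14 + (-3)²·17.5 = 283.54

283.540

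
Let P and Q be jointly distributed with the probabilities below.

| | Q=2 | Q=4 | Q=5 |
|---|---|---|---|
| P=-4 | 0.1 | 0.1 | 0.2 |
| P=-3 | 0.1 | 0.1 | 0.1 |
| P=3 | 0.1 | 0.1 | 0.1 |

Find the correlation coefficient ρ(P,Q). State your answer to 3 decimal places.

-0.084

E[P] = -1.6,  E[Q] = 3.8
E[PQ] = -6.4
cov(P,Q) = E[PQ] − E[P]E[Q] = -6.4 − (-1.6)(3.8) = -0.32
V(P) = 9.24,  V(Q) = 1.56
ρ = -0.32 / √(9.24·1.56) ≈ -0.084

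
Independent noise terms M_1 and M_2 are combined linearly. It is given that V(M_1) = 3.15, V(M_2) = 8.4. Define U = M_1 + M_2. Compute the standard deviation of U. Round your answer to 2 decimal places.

3.40

By independence, V(U) = (1)²V(M_1) + (1)²V(M_2)
= (1)²·3.15 + (1)²·8.4 = 11.55
SD(U) = √11.55 ≈ 3.40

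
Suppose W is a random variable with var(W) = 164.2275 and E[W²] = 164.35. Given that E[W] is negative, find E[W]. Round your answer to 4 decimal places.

(E[W])² = E[W²] − var(W) = 164.35 − 164.2275 = 0.1225
E[W] = −√0.1225 = -0.35

-0.3500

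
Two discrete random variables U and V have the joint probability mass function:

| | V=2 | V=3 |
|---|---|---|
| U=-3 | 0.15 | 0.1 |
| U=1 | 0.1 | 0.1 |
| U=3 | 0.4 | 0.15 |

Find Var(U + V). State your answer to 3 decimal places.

E[U] = 1.1,  E[V] = 2.35,  E[UV] = 2.45
Var(U) = 7.4 − (1.1)² = 6.19;  Var(V) = 5.75 − (2.35)² = 0.2275
Cov(U,V) = 2.45 − (1.1)(2.35) = -0.135
Var(U + V) = (1)²·6.19 + (1)²·0.2275 + 2·(1)·(1)·-0.135 = 6.1475

6.148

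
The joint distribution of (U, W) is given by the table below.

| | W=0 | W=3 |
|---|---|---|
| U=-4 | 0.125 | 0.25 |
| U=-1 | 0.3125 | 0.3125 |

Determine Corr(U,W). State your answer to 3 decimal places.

-0.163

E[U] = -2.125,  E[W] = 1.6875
E[UW] = -3.9375
Cov(U,W) = E[UW] − E[U]E[W] = -3.9375 − (-2.125)(1.6875) = -0.3515625
V(U) = 2.109375,  V(W) = 2.21484375
ρ = -0.3515625 / √(2.109375·2.21484375) ≈ -0.163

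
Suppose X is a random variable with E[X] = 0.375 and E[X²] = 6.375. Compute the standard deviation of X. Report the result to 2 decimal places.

Var(X) = 6.375 − (0.375)² = 6.234375
sd(X) = √6.234375 ≈ 2.50

2.50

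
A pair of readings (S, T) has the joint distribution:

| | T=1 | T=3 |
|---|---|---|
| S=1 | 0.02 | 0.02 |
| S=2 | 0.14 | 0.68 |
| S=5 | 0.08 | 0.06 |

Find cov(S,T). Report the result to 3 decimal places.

-0.258

E[S] = 2.38,  E[T] = 2.52
E[ST] = 5.74
cov(S,T) = E[ST] − E[S]E[T] = 5.74 − (2.38)(2.52) = -0.2576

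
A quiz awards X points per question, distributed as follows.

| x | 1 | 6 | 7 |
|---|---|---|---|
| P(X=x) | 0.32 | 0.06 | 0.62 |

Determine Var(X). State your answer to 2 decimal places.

E[X] = (1)(0.32) + (6)(0.06) + (7)(0.62) = 5.02
E[X²] = (1)²(0.32) + (6)²(0.06) + (7)²(0.62) = 32.86
Var(X) = E[X²] − (E[X])² = 32.86 − (5.02)² = 7.6596

7.66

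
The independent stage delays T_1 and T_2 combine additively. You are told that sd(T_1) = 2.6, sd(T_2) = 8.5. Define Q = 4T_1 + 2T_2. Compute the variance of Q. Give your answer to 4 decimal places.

397.1600

var(T_1) = 6.76, var(T_2) = 72.25
By independence, var(Q) = (4)²var(T_1) + (2)²var(T_2)
= (4)²·6.76 + (2)²·72.25 = 397.16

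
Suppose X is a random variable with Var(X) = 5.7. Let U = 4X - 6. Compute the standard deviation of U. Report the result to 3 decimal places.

Var(4X - 6) = (4)²·5.7 = 91.2
sd(U) = √91.2 ≈ 9.550

9.550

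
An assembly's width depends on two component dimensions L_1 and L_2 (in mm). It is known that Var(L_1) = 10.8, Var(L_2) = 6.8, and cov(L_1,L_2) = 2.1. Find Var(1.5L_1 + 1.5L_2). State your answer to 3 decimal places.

49.050

Var(1.5L_1 + 1.5L_2) = (1.5)²·Var(L_1) + (1.5)²·Var(L_2) + 2·(1.5)·(1.5)·cov(L_1,L_2)
= 2.25·10.8 + 2.25·6.8 + 4.5·2.1 = 49.05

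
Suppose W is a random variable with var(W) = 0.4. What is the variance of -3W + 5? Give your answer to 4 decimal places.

3.6000

var(-3W + 5) = (-3)²·var(W) = 9·0.4 = 3.6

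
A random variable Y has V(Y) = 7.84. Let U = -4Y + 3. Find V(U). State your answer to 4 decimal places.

V(-4Y + 3) = (-4)²·V(Y) = 16·7.84 = 125.44

125.4400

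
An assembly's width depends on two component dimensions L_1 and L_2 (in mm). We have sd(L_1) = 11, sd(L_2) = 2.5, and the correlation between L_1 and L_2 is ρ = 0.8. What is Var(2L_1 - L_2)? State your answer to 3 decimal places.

402.250

Var(L_1) = (11)² = 121;  Var(L_2) = (2.5)² = 6.25
cov(L_1,L_2) = ρ·sd(L_1)·sd(L_2) = 0.8·11·2.5 = 22
Var(2L_1 - L_2) = (2)²·Var(L_1) + (-1)²·Var(L_2) + 2·(2)·(-1)·cov(L_1,L_2)
= 4·121 + 1·6.25 + -4·22 = 402.25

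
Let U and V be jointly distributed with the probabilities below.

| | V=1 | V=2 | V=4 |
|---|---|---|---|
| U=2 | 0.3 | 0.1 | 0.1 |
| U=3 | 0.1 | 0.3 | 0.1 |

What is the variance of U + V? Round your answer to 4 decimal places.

1.6500

E[U] = 2.5,  E[V] = 2,  E[UV] = 5.1
Var(U) = 6.5 − (2.5)² = 0.25;  Var(V) = 5.2 − (2)² = 1.2
Cov(U,V) = 5.1 − (2.5)(2) = 0.1
Var(U + V) = (1)²·0.25 + (1)²·1.2 + 2·(1)·(1)·0.1 = 1.65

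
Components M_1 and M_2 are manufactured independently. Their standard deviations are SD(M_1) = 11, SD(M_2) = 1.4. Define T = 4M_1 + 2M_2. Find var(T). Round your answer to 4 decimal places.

1943.8400

var(M_1) = 121, var(M_2) = 1.96
By independence, var(T) = (4)²var(M_1) + (2)²var(M_2)
= (4)²·121 + (2)²·1.96 = 1943.84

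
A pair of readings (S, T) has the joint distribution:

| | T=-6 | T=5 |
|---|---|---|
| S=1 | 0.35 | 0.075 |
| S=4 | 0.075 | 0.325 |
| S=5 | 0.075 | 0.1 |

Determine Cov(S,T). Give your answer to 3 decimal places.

E[S] = 2.9,  E[T] = -0.5
E[ST] = 3.225
Cov(S,T) = E[ST] − E[S]E[T] = 3.225 − (2.9)(-0.5) = 4.675

4.675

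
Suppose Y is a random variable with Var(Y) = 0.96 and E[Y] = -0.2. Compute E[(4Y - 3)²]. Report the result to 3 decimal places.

29.800

E[4Y - 3] = 4·-0.2 − 3 = -3.8
Var(4Y - 3) = (4)²·0.96 = 15.36
E[(4Y - 3)²] = Var((4Y - 3)) + (E[(4Y - 3)])² = 15.36 + (-3.8)² = 29.8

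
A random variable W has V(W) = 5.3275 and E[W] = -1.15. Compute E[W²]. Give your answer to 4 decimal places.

6.6500

E[W²] = V(W) + (E[W])² = 5.3275 + (-1.15)² = 6.65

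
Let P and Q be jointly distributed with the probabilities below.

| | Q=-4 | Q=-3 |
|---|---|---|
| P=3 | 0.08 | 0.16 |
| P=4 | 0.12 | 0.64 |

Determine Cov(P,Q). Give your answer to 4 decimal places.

E[P] = 3.76,  E[Q] = -3.2
E[PQ] = -12
Cov(P,Q) = E[PQ] − E[P]E[Q] = -12 − (3.76)(-3.2) = 0.032

0.0320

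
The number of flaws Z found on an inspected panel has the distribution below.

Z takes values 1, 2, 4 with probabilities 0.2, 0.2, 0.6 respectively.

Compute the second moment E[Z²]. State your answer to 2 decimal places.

10.60

E[Z²] = (1)²(0.2) + (2)²(0.2) + (4)²(0.6) = 10.6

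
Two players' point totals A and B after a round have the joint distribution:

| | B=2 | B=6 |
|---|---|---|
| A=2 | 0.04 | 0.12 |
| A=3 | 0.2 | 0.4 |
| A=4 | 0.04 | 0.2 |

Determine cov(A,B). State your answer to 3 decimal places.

E[A] = 3.08,  E[B] = 4.88
E[AB] = 15.12
cov(A,B) = E[AB] − E[A]E[B] = 15.12 − (3.08)(4.88) = 0.0896

0.090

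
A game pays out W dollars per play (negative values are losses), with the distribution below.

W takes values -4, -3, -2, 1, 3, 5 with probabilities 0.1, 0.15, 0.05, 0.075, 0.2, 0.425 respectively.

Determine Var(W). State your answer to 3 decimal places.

E[W] = (-4)(0.1) + (-3)(0.15) + (-2)(0.05) + (1)(0.075) + (3)(0.2) + (5)(0.425) = 1.85
E[W²] = (-4)²(0.1) + (-3)²(0.15) + (-2)²(0.05) + (1)²(0.075) + (3)²(0.2) + (5)²(0.425) = 15.65
Var(W) = E[W²] − (E[W])² = 15.65 − (1.85)² = 12.2275

12.228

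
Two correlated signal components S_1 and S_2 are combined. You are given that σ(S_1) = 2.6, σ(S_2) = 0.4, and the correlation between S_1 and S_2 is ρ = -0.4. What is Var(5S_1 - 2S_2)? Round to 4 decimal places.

Var(S_1) = (2.6)² = 6.76;  Var(S_2) = (0.4)² = 0.16
Cov(S_1,S_2) = ρ·σ(S_1)·σ(S_2) = -0.4·2.6·0.4 = -0.416
Var(5S_1 - 2S_2) = (5)²·Var(S_1) + (-2)²·Var(S_2) + 2·(5)·(-2)·Cov(S_1,S_2)
= 25·6.76 + 4·0.16 + -20·-0.416 = 177.96

177.9600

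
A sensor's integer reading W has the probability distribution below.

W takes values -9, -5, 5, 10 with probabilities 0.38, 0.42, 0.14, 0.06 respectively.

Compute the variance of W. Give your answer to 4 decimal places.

32.9716

E[W] = (-9)(0.38) + (-5)(0.42) + (5)(0.14) + (10)(0.06) = -4.22
E[W²] = (-9)²(0.38) + (-5)²(0.42) + (5)²(0.14) + (10)²(0.06) = 50.78
Var(W) = E[W²] − (E[W])² = 50.78 − (-4.22)² = 32.9716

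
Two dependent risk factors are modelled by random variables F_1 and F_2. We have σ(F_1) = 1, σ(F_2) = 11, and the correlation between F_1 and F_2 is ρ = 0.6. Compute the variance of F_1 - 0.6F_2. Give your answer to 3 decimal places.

36.640

var(F_1) = (1)² = 1;  var(F_2) = (11)² = 121
Cov(F_1,F_2) = ρ·σ(F_1)·σ(F_2) = 0.6·1·11 = 6.6
var(F_1 - 0.6F_2) = (1)²·var(F_1) + (-0.6)²·var(F_2) + 2·(1)·(-0.6)·Cov(F_1,F_2)
= 1·1 + 0.36·121 + -1.2·6.6 = 36.64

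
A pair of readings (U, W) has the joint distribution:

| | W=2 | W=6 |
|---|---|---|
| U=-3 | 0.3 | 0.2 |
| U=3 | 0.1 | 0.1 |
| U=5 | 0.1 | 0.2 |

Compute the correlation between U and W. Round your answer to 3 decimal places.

0.218

E[U] = 0.6,  E[W] = 4
E[UW] = 4
Cov(U,W) = E[UW] − E[U]E[W] = 4 − (0.6)(4) = 1.6
var(U) = 13.44,  var(W) = 4
ρ = 1.6 / √(13.44·4) ≈ 0.218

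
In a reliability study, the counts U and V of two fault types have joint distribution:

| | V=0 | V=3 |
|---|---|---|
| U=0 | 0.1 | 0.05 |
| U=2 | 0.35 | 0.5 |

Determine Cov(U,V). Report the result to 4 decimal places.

E[U] = 1.7,  E[V] = 1.65
E[UV] = 3
Cov(U,V) = E[UV] − E[U]E[V] = 3 − (1.7)(1.65) = 0.195

0.1950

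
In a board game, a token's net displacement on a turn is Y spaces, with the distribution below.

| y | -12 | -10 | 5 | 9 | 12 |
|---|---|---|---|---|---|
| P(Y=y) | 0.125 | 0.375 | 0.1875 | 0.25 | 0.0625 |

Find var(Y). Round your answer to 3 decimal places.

E[Y] = (-12)(0.125) + (-10)(0.375) + (5)(0.1875) + (9)(0.25) + (12)(0.0625) = -1.3125
E[Y²] = (-12)²(0.125) + (-10)²(0.375) + (5)²(0.1875) + (9)²(0.25) + (12)²(0.0625) = 89.4375
var(Y) = E[Y²] − (E[Y])² = 89.4375 − (-1.3125)² = 87.71484375

87.715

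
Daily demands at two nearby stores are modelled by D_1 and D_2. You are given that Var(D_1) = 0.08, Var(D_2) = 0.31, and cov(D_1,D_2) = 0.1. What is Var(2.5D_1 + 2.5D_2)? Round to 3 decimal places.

Var(2.5D_1 + 2.5D_2) = (2.5)²·Var(D_1) + (2.5)²·Var(D_2) + 2·(2.5)·(2.5)·cov(D_1,D_2)
= 6.25·0.08 + 6.25·0.31 + 12.5·0.1 = 3.6875

3.688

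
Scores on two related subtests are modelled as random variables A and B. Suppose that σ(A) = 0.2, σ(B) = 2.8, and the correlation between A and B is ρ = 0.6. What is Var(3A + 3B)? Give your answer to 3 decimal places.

76.968

Var(A) = (0.2)² = 0.04;  Var(B) = (2.8)² = 7.84
cov(A,B) = ρ·σ(A)·σ(B) = 0.6·0.2·2.8 = 0.336
Var(3A + 3B) = (3)²·Var(A) + (3)²·Var(B) + 2·(3)·(3)·cov(A,B)
= 9·0.04 + 9·7.84 + 18·0.336 = 76.968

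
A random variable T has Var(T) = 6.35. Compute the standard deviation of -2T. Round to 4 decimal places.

Var(-2T) = (-2)²·6.35 = 25.4
SD(-2T) = √25.4 ≈ 5.0398

5.0398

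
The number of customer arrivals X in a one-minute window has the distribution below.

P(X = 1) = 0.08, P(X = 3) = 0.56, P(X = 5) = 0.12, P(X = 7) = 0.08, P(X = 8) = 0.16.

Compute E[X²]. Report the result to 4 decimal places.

22.2800

E[X²] = (1)²(0.08) + (3)²(0.56) + (5)²(0.12) + (7)²(0.08) + (8)²(0.16) = 22.28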